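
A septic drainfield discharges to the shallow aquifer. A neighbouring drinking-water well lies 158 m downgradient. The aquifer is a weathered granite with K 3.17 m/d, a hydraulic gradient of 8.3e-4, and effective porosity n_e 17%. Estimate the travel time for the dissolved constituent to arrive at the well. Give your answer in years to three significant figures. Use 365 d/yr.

Specific discharge q = 3.17 × 8.3e-4 = 0.002631 m/d
Average linear velocity = 0.002631 / 0.17 = 0.01548 m/d
t = L / v = 158 / 0.01548 = 10210 d
   = 10210 / 365 = 28.0 yr

28.0 years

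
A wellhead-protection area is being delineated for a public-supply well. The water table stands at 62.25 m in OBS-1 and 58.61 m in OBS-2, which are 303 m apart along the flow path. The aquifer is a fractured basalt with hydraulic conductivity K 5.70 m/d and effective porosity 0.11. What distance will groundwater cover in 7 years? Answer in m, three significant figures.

1590 m

Hydraulic gradient i = (62.25 − 58.61) / 303 = 3.64 / 303 = 0.01201
Specific discharge q = 5.70 × 0.01201 = 0.06848 m/d
Average linear velocity = 0.06848 / 0.11 = 0.6225 m/d
T = 7 yr × 365 = 2555 d
L = v × T = 0.6225 × 2555 = 1590 m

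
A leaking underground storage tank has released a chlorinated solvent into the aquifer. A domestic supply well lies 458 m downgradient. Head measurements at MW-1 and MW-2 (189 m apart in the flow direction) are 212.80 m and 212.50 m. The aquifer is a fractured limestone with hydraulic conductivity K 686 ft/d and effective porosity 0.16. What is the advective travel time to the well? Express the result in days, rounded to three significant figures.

221 days

Hydraulic gradient i = (212.80 − 212.50) / 189 = 0.30 / 189 = 0.001587
K = 686 ft/d × 0.3048 = 209.1 m/d
q = Ki = 209.1 × 0.001587 = 0.3319 m/d
v = Ki/n = 209.1·0.001587/0.16 = 2.074 m/d
t = L / v = 458 / 2.074 = 220.8 d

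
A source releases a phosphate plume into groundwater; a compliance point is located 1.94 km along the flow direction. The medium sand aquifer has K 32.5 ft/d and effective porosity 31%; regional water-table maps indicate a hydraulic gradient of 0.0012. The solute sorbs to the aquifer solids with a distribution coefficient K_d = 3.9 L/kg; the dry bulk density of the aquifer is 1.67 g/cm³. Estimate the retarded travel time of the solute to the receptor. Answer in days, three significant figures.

K = 32.5 ft/d × 0.3048 = 9.906 m/d
Darcy flux q = K·i = 9.906 × 0.0012 = 0.01189 m/d
Average linear velocity = 0.01189 / 0.31 = 0.03835 m/d
Retardation R = 1 + ρ_b·K_d/n = 1 + 1.67×3.9/0.31 = 22.01
Contaminant velocity v_c = v/R = 0.03835/22.01 = 0.001742 m/d
L = 1.94 km = 1940 m
t = L/v_c = 1940/0.001742 = 1.114e6 d

1.11e6 days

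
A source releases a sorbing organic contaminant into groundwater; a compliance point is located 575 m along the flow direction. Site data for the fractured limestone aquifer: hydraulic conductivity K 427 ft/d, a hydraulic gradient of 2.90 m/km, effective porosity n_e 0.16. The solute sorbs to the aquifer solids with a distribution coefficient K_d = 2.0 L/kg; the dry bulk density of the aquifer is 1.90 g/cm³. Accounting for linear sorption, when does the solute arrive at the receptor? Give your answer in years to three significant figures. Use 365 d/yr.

16.5 years

K = 427 ft/d × 0.3048 = 130.1 m/d
Darcy flux q = K·i = 130.1 × 0.0029 = 0.3774 m/d
Seepage velocity v = q / n = 0.3774 / 0.16 = 2.359 m/d
Retardation R = 1 + ρ_b·K_d/n = 1 + 1.90×2.0/0.16 = 24.75
Contaminant velocity v_c = v/R = 2.359/24.75 = 0.09531 m/d
t = L/v_c = 575/0.09531 = 6033 d
   = 6033/365 = 16.5 yr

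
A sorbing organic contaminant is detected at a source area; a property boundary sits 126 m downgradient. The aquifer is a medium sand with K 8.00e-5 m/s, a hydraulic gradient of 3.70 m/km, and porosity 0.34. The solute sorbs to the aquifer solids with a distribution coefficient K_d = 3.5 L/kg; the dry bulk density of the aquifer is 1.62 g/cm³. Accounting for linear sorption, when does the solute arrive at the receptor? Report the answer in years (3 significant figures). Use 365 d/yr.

81.1 years

K = 8.00e-5 m/s × 86400 s/d = 6.912 m/d
Darcy flux q = K·i = 6.912 × 0.0037 = 0.02557 m/d
Seepage velocity v = q / n = 0.02557 / 0.34 = 0.07522 m/d
Retardation R = 1 + ρ_b·K_d/n = 1 + 1.62×3.5/0.34 = 17.68
Contaminant velocity v_c = v/R = 0.07522/17.68 = 0.004255 m/d
t = L/v_c = 126/0.004255 = 29610 d
   = 29610/365 = 81.1 yr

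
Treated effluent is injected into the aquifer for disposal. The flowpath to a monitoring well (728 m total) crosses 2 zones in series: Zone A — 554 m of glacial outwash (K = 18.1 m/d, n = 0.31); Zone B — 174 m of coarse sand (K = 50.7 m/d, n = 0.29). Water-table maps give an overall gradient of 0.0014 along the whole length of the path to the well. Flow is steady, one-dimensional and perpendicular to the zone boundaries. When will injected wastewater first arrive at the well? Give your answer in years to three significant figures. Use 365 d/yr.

Steady 1-D flow in series ⇒ the Darcy flux q is identical in every zone and the zone head losses add (resistances L/K in series).
Σ(L/K) = 554/18.1 + 174/50.7 = 30.61 + 3.432 = 34.04 d
K_eq = L_total / Σ(L/K) = 728 / 34.04 = 21.39 m/d
q = K_eq · i = 21.39 × 0.0014 = 0.02994 m/d (same in every zone)
Zone A: v = q/n = 0.02994/0.31 = 0.09659 m/d → t_A = 554/0.09659 = 5736 d
Zone B: v = q/n = 0.02994/0.29 = 0.1032 m/d → t_B = 174/0.1032 = 1685 d
Total t = 5736 + 1685 = 7421 d
   = 7421 / 365 = 20.3 yr

20.3 years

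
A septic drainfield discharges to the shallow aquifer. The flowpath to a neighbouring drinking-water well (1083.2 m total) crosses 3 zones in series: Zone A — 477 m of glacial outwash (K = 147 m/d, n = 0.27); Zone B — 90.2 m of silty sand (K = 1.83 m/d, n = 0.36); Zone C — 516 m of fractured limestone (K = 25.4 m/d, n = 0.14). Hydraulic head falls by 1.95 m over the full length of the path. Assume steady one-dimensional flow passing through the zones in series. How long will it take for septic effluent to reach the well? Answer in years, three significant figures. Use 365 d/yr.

Steady 1-D flow in series ⇒ the Darcy flux q is identical in every zone and the zone head losses add (resistances L/K in series).
Σ(L/K) = 477/147 + 90.2/1.83 + 516/25.4 = 3.245 + 49.29 + 20.31 = 72.85 d
q = ΔH / Σ(L/K) = 1.95 / 72.85 = 0.02677 m/d (same in every zone)
Zone A: v = q/n = 0.02677/0.27 = 0.09914 m/d → t_A = 477/0.09914 = 4811 d
Zone B: v = q/n = 0.02677/0.36 = 0.07435 m/d → t_B = 90.2/0.07435 = 1213 d
Zone C: v = q/n = 0.02677/0.14 = 0.1912 m/d → t_C = 516/0.1912 = 2699 d
Total t = 4811 + 1213 + 2699 = 8723 d
   = 8723 / 365 = 23.9 yr

23.9 years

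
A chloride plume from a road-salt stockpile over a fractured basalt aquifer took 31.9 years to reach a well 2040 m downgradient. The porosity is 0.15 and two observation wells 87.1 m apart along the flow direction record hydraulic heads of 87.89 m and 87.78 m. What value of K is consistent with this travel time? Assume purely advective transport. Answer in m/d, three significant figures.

20.8 m/d

Hydraulic gradient i = (87.89 − 87.78) / 87.1 = 0.11 / 87.1 = 0.001263
t = 31.9 years = 11640 d
v = L / t = 2040 / 11640 = 0.1752 m/d
K = v · n / i = 0.1752 × 0.15 / 0.001263 = 20.8 m/d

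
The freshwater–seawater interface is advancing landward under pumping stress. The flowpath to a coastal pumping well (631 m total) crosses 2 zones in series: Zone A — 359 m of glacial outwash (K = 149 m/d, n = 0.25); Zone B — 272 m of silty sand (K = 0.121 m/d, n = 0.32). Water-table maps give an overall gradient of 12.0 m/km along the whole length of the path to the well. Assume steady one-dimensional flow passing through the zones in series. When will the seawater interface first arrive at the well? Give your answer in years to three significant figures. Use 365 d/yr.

Steady 1-D flow in series ⇒ the Darcy flux q is identical in every zone and the zone head losses add (resistances L/K in series).
Σ(L/K) = 359/149 + 272/0.121 = 2.409 + 2248 = 2250 d
K_eq = L_total / Σ(L/K) = 631 / 2250 = 0.2804 m/d
q = K_eq · i = 0.2804 × 0.012 = 0.003365 m/d (same in every zone)
Zone A: v = q/n = 0.003365/0.25 = 0.01346 m/d → t_A = 359/0.01346 = 26670 d
Zone B: v = q/n = 0.003365/0.32 = 0.01052 m/d → t_B = 272/0.01052 = 25870 d
Total t = 26670 + 25870 = 52540 d
   = 52540 / 365 = 144 yr

144 years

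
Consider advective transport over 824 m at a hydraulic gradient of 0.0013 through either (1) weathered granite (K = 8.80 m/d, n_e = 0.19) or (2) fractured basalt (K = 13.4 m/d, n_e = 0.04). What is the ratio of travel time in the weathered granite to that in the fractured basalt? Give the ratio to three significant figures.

7.23

Unit 1 (weathered granite): v = 8.80×0.0013/0.19 = 0.06021 m/d, t = 824/0.06021 = 13690 d
Unit 2 (fractured basalt): v = 13.4×0.0013/0.04 = 0.4355 m/d, t = 824/0.4355 = 1892 d
t(weathered granite) / t(fractured basalt) = 13690/1892 = 7.23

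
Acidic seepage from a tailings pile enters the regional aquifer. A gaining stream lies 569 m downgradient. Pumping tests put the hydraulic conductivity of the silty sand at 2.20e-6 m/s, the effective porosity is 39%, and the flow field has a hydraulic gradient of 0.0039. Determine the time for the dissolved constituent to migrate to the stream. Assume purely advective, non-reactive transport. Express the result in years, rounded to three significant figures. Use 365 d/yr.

K = 2.20e-6 m/s × 86400 s/d = 0.1901 m/d
q = Ki = 0.1901 × 0.0039 = 7.413e-4 m/d
v_s = q/n_e = 7.413e-4/0.39 = 0.001901 m/d
t = L / v = 569 / 0.001901 = 299300 d
   = 299300 / 365 = 820 yr

820 years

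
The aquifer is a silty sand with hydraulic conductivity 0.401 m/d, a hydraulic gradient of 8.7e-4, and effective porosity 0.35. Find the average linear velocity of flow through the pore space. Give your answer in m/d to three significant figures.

9.97e-4 m/d

q = Ki = 0.401 × 8.7e-4 = 3.489e-4 m/d
Seepage velocity v = q / n = 3.489e-4 / 0.35 = 9.968e-4 m/d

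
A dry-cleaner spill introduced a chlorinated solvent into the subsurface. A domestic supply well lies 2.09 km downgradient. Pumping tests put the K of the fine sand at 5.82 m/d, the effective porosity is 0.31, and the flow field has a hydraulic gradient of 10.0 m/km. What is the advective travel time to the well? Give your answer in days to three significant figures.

q = Ki = 5.82 × 0.010 = 0.05820 m/d
Seepage velocity v = q / n = 0.05820 / 0.31 = 0.1877 m/d
L = 2.09 km = 2090 m
t = L / v = 2090 / 0.1877 = 11130 d

11100 days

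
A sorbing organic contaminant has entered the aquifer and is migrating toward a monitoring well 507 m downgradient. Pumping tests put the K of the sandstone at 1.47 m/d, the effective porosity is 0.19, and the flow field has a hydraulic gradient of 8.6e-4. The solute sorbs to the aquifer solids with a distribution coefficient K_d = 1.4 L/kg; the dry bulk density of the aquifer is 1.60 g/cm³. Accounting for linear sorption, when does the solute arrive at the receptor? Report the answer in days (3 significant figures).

q = Ki = 1.47 × 8.6e-4 = 0.001264 m/d
v = Ki/n = 1.47·8.6e-4/0.19 = 0.006654 m/d
Retardation R = 1 + ρ_b·K_d/n = 1 + 1.60×1.4/0.19 = 12.79
Contaminant velocity v_c = v/R = 0.006654/12.79 = 5.202e-4 m/d
t = L/v_c = 507/5.202e-4 = 974500 d

975000 days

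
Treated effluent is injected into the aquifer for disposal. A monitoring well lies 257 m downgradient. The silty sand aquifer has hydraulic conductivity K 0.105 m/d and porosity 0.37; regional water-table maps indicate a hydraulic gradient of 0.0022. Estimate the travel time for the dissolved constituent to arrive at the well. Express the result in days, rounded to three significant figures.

412000 days

Specific discharge q = 0.105 × 0.0022 = 2.310e-4 m/d
v = Ki/n = 0.105·0.0022/0.37 = 6.243e-4 m/d
t = L / v = 257 / 6.243e-4 = 411600 d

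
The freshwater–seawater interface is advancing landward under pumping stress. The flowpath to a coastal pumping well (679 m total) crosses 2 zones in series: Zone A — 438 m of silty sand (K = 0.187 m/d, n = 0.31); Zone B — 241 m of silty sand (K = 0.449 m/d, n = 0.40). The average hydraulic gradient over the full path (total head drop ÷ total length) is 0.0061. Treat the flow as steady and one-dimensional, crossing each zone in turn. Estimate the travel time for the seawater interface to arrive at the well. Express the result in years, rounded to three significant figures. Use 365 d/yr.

For zones in series the flux q is common to all zones; the equivalent conductivity is the harmonic (thickness-weighted) mean, K_eq = L_total / Σ(L_j/K_j).
Σ(L/K) = 438/0.187 + 241/0.449 = 2342 + 536.7 = 2879 d
K_eq = L_total / Σ(L/K) = 679 / 2879 = 0.2358 m/d
q = K_eq · i = 0.2358 × 0.0061 = 0.001439 m/d (same in every zone)
Zone A: v = q/n = 0.001439/0.31 = 0.004641 m/d → t_A = 438/0.004641 = 94380 d
Zone B: v = q/n = 0.001439/0.40 = 0.003597 m/d → t_B = 241/0.003597 = 67010 d
Total t = 94380 + 67010 = 161400 d
   = 161400 / 365 = 442 yr

442 years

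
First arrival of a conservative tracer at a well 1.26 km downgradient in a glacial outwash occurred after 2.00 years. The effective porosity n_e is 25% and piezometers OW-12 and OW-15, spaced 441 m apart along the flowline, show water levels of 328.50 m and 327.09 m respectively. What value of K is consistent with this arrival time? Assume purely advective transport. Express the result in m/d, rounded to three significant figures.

Hydraulic gradient i = (328.50 − 327.09) / 441 = 1.41 / 441 = 0.003197
t = 2.00 years = 730.0 d
L = 1.26 km = 1260 m
v = L / t = 1260 / 730.0 = 1.726 m/d
K = v · n / i = 1.726 × 0.25 / 0.003197 = 135 m/d

135 m/d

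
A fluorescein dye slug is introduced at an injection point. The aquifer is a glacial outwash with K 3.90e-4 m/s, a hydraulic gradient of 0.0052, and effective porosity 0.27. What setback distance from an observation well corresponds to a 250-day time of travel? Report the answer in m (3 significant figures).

162 m

K = 3.90e-4 m/s × 86400 s/d = 33.70 m/d
q = Ki = 33.70 × 0.0052 = 0.1752 m/d
Average linear velocity = 0.1752 / 0.27 = 0.6490 m/d
L = v × T = 0.6490 × 250 = 162.2 m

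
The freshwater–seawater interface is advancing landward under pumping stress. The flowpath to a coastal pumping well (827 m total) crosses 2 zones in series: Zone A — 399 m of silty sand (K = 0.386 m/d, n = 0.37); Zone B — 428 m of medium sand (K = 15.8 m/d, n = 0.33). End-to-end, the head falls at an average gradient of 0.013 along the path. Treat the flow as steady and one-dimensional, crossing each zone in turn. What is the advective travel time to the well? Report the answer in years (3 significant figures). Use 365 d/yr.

78.1 years

For zones in series the flux q is common to all zones; the equivalent conductivity is the harmonic (thickness-weighted) mean, K_eq = L_total / Σ(L_j/K_j).
Σ(L/K) = 399/0.386 + 428/15.8 = 1034 + 27.09 = 1061 d
K_eq = L_total / Σ(L/K) = 827 / 1061 = 0.7796 m/d
q = K_eq · i = 0.7796 × 0.013 = 0.01014 m/d (same in every zone)
Zone A: v = q/n = 0.01014/0.37 = 0.02739 m/d → t_A = 399/0.02739 = 14570 d
Zone B: v = q/n = 0.01014/0.33 = 0.03071 m/d → t_B = 428/0.03071 = 13940 d
Total t = 14570 + 13940 = 28500 d
   = 28500 / 365 = 78.1 yr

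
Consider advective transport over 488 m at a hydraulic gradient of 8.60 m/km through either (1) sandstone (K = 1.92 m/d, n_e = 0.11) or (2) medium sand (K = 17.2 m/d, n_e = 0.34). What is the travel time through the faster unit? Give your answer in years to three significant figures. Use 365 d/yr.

3.07 years

Unit 1 (sandstone): v = 1.92×0.0086/0.11 = 0.1501 m/d, t = 488/0.1501 = 3251 d
Unit 2 (medium sand): v = 17.2×0.0086/0.34 = 0.4351 m/d, t = 488/0.4351 = 1122 d
Faster: 1122 d / 365 = 3.07 yr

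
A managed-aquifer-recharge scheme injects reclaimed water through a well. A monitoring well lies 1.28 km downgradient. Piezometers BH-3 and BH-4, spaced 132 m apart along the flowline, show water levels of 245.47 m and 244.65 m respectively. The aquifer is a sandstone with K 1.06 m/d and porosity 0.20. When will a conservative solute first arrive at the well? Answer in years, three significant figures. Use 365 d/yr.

107 years

Hydraulic gradient i = (245.47 − 244.65) / 132 = 0.82 / 132 = 0.006212
Specific discharge q = 1.06 × 0.006212 = 0.006585 m/d
Seepage velocity v = q / n = 0.006585 / 0.20 = 0.03292 m/d
L = 1.28 km = 1280 m
t = L / v = 1280 / 0.03292 = 38880 d
   = 38880 / 365 = 107 yr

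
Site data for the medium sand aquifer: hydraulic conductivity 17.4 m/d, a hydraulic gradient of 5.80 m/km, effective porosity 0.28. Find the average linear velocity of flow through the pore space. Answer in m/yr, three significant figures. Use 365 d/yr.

Specific discharge q = 17.4 × 0.0058 = 0.1009 m/d
Average linear velocity = 0.1009 / 0.28 = 0.3604 m/d
   = 0.3604 × 365 = 132 m/yr

132 m/yr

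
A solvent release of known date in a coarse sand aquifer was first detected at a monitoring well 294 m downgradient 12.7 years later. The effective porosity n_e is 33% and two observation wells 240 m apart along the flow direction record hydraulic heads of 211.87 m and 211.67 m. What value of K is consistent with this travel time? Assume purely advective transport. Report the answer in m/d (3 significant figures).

25.1 m/d

Hydraulic gradient i = (211.87 − 211.67) / 240 = 0.20 / 240 = 8.333e-4
t = 12.7 years = 4636 d
v = L / t = 294 / 4636 = 0.06342 m/d
K = v · n / i = 0.06342 × 0.33 / 8.333e-4 = 25.1 m/d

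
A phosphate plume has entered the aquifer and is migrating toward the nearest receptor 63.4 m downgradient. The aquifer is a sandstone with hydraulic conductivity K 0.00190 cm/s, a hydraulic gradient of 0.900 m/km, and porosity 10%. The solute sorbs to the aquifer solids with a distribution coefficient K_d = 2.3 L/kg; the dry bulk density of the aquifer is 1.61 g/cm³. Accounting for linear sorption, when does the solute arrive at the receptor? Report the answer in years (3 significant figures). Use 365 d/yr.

K = 0.00190 cm/s × 864 = 1.642 m/d
Darcy flux q = K·i = 1.642 × 9.0e-4 = 0.001477 m/d
Seepage velocity v = q / n = 0.001477 / 0.10 = 0.01477 m/d
Retardation R = 1 + ρ_b·K_d/n = 1 + 1.61×2.3/0.10 = 38.03
Contaminant velocity v_c = v/R = 0.01477/38.03 = 3.885e-4 m/d
t = L/v_c = 63.4/3.885e-4 = 163200 d
   = 163200/365 = 447 yr

447 years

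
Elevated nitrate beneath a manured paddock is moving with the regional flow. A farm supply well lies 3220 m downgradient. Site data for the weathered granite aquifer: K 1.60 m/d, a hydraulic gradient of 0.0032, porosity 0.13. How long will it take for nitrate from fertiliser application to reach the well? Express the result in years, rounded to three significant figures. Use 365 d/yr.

224 years

Darcy flux q = K·i = 1.60 × 0.0032 = 0.005120 m/d
v = Ki/n = 1.60·0.0032/0.13 = 0.03938 m/d
t = L / v = 3220 / 0.03938 = 81760 d
   = 81760 / 365 = 224 yr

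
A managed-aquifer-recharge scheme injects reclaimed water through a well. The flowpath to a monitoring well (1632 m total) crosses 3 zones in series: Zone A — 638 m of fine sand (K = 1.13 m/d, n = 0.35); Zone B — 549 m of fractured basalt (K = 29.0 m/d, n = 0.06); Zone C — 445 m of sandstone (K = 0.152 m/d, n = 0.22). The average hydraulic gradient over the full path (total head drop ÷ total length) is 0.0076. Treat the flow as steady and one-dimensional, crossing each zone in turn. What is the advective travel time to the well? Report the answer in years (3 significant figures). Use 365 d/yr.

Steady 1-D flow in series ⇒ the Darcy flux q is identical in every zone and the zone head losses add (resistances L/K in series).
Σ(L/K) = 638/1.13 + 549/29.0 + 445/0.152 = 564.6 + 18.93 + 2928 = 3511 d
K_eq = L_total / Σ(L/K) = 1632 / 3511 = 0.4648 m/d
q = K_eq · i = 0.4648 × 0.0076 = 0.003533 m/d (same in every zone)
Zone A: v = q/n = 0.003533/0.35 = 0.01009 m/d → t_A = 638/0.01009 = 63210 d
Zone B: v = q/n = 0.003533/0.06 = 0.05888 m/d → t_B = 549/0.05888 = 9325 d
Zone C: v = q/n = 0.003533/0.22 = 0.01606 m/d → t_C = 445/0.01606 = 27710 d
Total t = 63210 + 9325 + 27710 = 100300 d
   = 100300 / 365 = 275 yr

275 years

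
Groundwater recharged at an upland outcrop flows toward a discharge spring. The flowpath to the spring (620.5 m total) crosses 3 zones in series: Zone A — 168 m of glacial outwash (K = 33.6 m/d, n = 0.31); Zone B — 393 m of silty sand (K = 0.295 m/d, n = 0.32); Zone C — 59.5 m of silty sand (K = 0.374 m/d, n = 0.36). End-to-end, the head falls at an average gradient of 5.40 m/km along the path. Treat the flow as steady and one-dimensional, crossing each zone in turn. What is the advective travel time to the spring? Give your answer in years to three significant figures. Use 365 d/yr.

Continuity: the same q passes through each zone, so ΔH = q·Σ(L_j/K_j) — the zones act as resistances in series.
Σ(L/K) = 168/33.6 + 393/0.295 + 59.5/0.374 = 5.000 + 1332 + 159.1 = 1496 d
K_eq = L_total / Σ(L/K) = 620.5 / 1496 = 0.4147 m/d
q = K_eq · i = 0.4147 × 0.0054 = 0.002239 m/d (same in every zone)
Zone A: v = q/n = 0.002239/0.31 = 0.007224 m/d → t_A = 168/0.007224 = 23260 d
Zone B: v = q/n = 0.002239/0.32 = 0.006998 m/d → t_B = 393/0.006998 = 56160 d
Zone C: v = q/n = 0.002239/0.36 = 0.006220 m/d → t_C = 59.5/0.006220 = 9565 d
Total t = 23260 + 56160 + 9565 = 88980 d
   = 88980 / 365 = 244 yr

244 years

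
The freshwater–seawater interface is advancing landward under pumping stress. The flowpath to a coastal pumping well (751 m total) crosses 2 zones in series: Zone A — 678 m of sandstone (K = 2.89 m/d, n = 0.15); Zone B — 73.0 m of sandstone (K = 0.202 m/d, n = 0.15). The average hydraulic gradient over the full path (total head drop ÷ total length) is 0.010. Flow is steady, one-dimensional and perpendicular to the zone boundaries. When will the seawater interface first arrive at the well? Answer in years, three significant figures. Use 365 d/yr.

24.5 years

For zones in series the flux q is common to all zones; the equivalent conductivity is the harmonic (thickness-weighted) mean, K_eq = L_total / Σ(L_j/K_j).
Σ(L/K) = 678/2.89 + 73.0/0.202 = 234.6 + 361.4 = 596.0 d
K_eq = L_total / Σ(L/K) = 751 / 596.0 = 1.260 m/d
q = K_eq · i = 1.260 × 0.010 = 0.01260 m/d (same in every zone)
Zone A: v = q/n = 0.01260/0.15 = 0.08401 m/d → t_A = 678/0.08401 = 8071 d
Zone B: v = q/n = 0.01260/0.15 = 0.08401 m/d → t_B = 73.0/0.08401 = 869.0 d
Total t = 8071 + 869.0 = 8940 d
   = 8940 / 365 = 24.5 yr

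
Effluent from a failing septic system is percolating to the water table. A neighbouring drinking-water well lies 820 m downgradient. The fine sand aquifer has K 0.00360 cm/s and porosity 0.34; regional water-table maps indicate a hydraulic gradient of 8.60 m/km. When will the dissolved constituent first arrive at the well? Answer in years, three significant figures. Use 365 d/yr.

28.6 years

K = 0.00360 cm/s × 864 = 3.110 m/d
q = Ki = 3.110 × 0.0086 = 0.02675 m/d
v = Ki/n = 3.110·0.0086/0.34 = 0.07867 m/d
t = L / v = 820 / 0.07867 = 10420 d
   = 10420 / 365 = 28.6 yr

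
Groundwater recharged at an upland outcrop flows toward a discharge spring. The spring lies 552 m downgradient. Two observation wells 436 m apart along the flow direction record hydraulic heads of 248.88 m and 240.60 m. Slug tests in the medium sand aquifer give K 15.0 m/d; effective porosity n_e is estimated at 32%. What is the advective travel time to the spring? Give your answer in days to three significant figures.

620 days

Hydraulic gradient i = (248.88 − 240.60) / 436 = 8.28 / 436 = 0.01899
Darcy flux q = K·i = 15.0 × 0.01899 = 0.2849 m/d
Seepage velocity v = q / n = 0.2849 / 0.32 = 0.8902 m/d
t = L / v = 552 / 0.8902 = 620.1 d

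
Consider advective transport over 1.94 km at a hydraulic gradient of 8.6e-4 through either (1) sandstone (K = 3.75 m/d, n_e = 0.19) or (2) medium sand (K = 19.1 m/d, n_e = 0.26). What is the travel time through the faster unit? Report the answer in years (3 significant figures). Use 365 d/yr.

84.1 years

Unit 1 (sandstone): v = 3.75×8.6e-4/0.19 = 0.01697 m/d, t = 1940/0.01697 = 114300 d
Unit 2 (medium sand): v = 19.1×8.6e-4/0.26 = 0.06318 m/d, t = 1940/0.06318 = 30710 d
Faster: 30710 d / 365 = 84.1 yr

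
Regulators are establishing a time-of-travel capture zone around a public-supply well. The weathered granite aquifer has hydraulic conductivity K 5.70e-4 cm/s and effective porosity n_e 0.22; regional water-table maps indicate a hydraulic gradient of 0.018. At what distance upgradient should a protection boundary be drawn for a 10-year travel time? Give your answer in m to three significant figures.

K = 5.70e-4 cm/s × 864 = 0.4925 m/d
q = Ki = 0.4925 × 0.018 = 0.008865 m/d
v_s = q/n_e = 0.008865/0.22 = 0.04029 m/d
T = 10 yr × 365 = 3650 d
L = v × T = 0.04029 × 3650 = 147.1 m

147 m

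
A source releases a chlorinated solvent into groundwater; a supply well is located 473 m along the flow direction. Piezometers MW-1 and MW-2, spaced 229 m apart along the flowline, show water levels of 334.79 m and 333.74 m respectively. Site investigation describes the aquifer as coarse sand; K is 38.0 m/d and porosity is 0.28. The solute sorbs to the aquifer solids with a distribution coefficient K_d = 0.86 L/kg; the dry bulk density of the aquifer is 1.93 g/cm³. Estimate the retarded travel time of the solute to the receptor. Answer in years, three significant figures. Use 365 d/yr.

Hydraulic gradient i = (334.79 − 333.74) / 229 = 1.05 / 229 = 0.004585
Darcy flux q = K·i = 38.0 × 0.004585 = 0.1742 m/d
Seepage velocity v = q / n = 0.1742 / 0.28 = 0.6223 m/d
Retardation R = 1 + ρ_b·K_d/n = 1 + 1.93×0.86/0.28 = 6.928
Contaminant velocity v_c = v/R = 0.6223/6.928 = 0.08982 m/d
t = L/v_c = 473/0.08982 = 5266 d
   = 5266/365 = 14.4 yr

14.4 years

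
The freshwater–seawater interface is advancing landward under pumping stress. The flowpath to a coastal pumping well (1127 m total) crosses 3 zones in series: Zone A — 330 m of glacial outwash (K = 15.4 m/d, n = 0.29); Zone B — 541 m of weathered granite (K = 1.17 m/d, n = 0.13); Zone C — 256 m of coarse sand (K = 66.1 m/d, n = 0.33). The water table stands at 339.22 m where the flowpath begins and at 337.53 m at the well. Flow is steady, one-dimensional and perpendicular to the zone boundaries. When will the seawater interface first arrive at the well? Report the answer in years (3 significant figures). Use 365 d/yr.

Total head drop ΔH = 339.22 − 337.53 = 1.69 m
Steady 1-D flow in series ⇒ the Darcy flux q is identical in every zone and the zone head losses add (resistances L/K in series).
Σ(L/K) = 330/15.4 + 541/1.17 + 256/66.1 = 21.43 + 462.4 + 3.873 = 487.7 d
q = ΔH / Σ(L/K) = 1.69 / 487.7 = 0.003465 m/d (same in every zone)
Zone A: v = q/n = 0.003465/0.29 = 0.01195 m/d → t_A = 330/0.01195 = 27620 d
Zone B: v = q/n = 0.003465/0.13 = 0.02666 m/d → t_B = 541/0.02666 = 20300 d
Zone C: v = q/n = 0.003465/0.33 = 0.01050 m/d → t_C = 256/0.01050 = 24380 d
Total t = 27620 + 20300 + 24380 = 72290 d
   = 72290 / 365 = 198 yr

198 years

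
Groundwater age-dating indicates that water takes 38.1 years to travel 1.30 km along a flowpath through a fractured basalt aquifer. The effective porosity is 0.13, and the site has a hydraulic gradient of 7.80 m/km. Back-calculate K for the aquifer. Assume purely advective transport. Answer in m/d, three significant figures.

t = 38.1 years = 13910 d
L = 1.30 km = 1300 m
v = L / t = 1300 / 13910 = 0.09348 m/d
K = v · n / i = 0.09348 × 0.13 / 0.0078 = 1.56 m/d

1.56 m/d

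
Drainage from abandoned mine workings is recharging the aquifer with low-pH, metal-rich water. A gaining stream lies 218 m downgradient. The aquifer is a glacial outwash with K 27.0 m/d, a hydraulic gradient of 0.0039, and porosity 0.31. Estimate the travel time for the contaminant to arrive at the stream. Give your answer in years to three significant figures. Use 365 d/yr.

q = Ki = 27.0 × 0.0039 = 0.1053 m/d
Seepage velocity v = q / n = 0.1053 / 0.31 = 0.3397 m/d
t = L / v = 218 / 0.3397 = 641.8 d
   = 641.8 / 365 = 1.76 yr

1.76 years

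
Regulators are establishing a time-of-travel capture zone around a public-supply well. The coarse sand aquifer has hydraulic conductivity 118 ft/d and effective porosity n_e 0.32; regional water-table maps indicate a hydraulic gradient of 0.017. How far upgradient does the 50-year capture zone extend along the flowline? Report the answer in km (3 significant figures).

K = 118 ft/d × 0.3048 = 35.97 m/d
Specific discharge q = 35.97 × 0.017 = 0.6114 m/d
Seepage velocity v = q / n = 0.6114 / 0.32 = 1.911 m/d
T = 50 yr × 365 = 18250 d
L = v × T = 1.911 × 18250 = 34870 m
   = 34.9 km

34.9 km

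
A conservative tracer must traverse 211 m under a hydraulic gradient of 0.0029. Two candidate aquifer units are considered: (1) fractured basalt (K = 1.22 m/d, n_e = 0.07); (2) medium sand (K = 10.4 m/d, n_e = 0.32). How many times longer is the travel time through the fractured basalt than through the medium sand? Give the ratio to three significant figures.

1.86

Unit 1 (fractured basalt): v = 1.22×0.0029/0.07 = 0.05054 m/d, t = 211/0.05054 = 4175 d
Unit 2 (medium sand): v = 10.4×0.0029/0.32 = 0.09425 m/d, t = 211/0.09425 = 2239 d
t(fractured basalt) / t(medium sand) = 4175/2239 = 1.86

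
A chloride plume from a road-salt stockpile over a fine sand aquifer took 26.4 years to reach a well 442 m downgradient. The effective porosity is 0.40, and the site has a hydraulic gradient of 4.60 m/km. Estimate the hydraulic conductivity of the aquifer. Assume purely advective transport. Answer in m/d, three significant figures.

t = 26.4 years = 9636 d
v = L / t = 442 / 9636 = 0.04587 m/d
K = v · n / i = 0.04587 × 0.40 / 0.0046 = 3.99 m/d

3.99 m/d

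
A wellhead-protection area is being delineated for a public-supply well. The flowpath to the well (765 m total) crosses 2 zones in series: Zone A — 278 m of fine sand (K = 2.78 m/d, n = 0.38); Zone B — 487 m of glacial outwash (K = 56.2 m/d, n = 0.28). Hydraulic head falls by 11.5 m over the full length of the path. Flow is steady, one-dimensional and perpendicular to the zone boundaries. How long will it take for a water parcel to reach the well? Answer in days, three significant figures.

Steady 1-D flow in series ⇒ the Darcy flux q is identical in every zone and the zone head losses add (resistances L/K in series).
Σ(L/K) = 278/2.78 + 487/56.2 = 100.0 + 8.665 = 108.7 d
q = ΔH / Σ(L/K) = 11.5 / 108.7 = 0.1058 m/d (same in every zone)
Zone A: v = q/n = 0.1058/0.38 = 0.2785 m/d → t_A = 278/0.2785 = 998.2 d
Zone B: v = q/n = 0.1058/0.28 = 0.3780 m/d → t_B = 487/0.3780 = 1288 d
Total t = 998.2 + 1288 = 2287 d

2290 days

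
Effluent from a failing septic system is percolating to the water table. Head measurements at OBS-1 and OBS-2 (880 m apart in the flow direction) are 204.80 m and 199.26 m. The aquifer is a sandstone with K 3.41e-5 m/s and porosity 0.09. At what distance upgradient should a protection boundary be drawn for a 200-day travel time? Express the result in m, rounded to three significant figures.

Hydraulic gradient i = (204.80 − 199.26) / 880 = 5.54 / 880 = 0.006295
K = 3.41e-5 m/s × 86400 s/d = 2.946 m/d
q = Ki = 2.946 × 0.006295 = 0.01855 m/d
Average linear velocity = 0.01855 / 0.09 = 0.2061 m/d
L = v × T = 0.2061 × 200 = 41.22 m

41.2 m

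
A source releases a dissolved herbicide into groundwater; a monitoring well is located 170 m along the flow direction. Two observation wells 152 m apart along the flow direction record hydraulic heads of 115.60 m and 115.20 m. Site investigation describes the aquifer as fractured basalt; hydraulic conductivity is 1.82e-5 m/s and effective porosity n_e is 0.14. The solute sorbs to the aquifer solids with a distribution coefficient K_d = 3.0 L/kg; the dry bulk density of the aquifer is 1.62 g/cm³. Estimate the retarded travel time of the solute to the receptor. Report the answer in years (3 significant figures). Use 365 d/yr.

Hydraulic gradient i = (115.60 − 115.20) / 152 = 0.40 / 152 = 0.002632
K = 1.82e-5 m/s × 86400 s/d = 1.572 m/d
Darcy flux q = K·i = 1.572 × 0.002632 = 0.004138 m/d
v = Ki/n = 1.572·0.002632/0.14 = 0.02956 m/d
Retardation R = 1 + ρ_b·K_d/n = 1 + 1.62×3.0/0.14 = 35.71
Contaminant velocity v_c = v/R = 0.02956/35.71 = 8.276e-4 m/d
t = L/v_c = 170/8.276e-4 = 205400 d
   = 205400/365 = 563 yr

563 years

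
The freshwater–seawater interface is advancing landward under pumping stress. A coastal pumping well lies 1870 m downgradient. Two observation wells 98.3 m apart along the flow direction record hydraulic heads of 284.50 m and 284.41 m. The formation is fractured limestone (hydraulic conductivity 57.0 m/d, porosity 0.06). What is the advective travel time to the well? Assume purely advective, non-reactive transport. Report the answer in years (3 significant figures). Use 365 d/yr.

Hydraulic gradient i = (284.50 − 284.41) / 98.3 = 0.09 / 98.3 = 9.156e-4
Darcy flux q = K·i = 57.0 × 9.156e-4 = 0.05219 m/d
Average linear velocity = 0.05219 / 0.06 = 0.8698 m/d
t = L / v = 1870 / 0.8698 = 2150 d
   = 2150 / 365 = 5.89 yr

5.89 years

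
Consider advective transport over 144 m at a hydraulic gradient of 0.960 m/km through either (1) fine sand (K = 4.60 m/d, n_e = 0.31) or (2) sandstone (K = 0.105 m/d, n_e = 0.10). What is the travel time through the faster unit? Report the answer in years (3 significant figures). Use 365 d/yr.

Unit 1 (fine sand): v = 4.60×9.6e-4/0.31 = 0.01425 m/d, t = 144/0.01425 = 10110 d
Unit 2 (sandstone): v = 0.105×9.6e-4/0.10 = 0.001008 m/d, t = 144/0.001008 = 142900 d
Faster: 10110 d / 365 = 27.7 yr

27.7 years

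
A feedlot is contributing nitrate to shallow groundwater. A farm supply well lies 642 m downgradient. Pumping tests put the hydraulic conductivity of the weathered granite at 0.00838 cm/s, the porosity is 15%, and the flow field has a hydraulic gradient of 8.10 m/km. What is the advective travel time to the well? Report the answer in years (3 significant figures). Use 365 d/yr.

K = 0.00838 cm/s × 864 = 7.240 m/d
Darcy flux q = K·i = 7.240 × 0.0081 = 0.05865 m/d
v = Ki/n = 7.240·0.0081/0.15 = 0.3910 m/d
t = L / v = 642 / 0.3910 = 1642 d
   = 1642 / 365 = 4.50 yr

4.50 years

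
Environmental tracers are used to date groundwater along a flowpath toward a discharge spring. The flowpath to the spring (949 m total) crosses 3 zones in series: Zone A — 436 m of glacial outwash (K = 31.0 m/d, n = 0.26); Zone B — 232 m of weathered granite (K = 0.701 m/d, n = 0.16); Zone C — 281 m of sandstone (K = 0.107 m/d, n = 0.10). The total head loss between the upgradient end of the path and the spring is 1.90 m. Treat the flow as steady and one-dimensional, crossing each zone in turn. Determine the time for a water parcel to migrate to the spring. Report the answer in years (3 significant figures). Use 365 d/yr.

765 years

Continuity: the same q passes through each zone, so ΔH = q·Σ(L_j/K_j) — the zones act as resistances in series.
Σ(L/K) = 436/31.0 + 232/0.701 + 281/0.107 = 14.06 + 331.0 + 2626 = 2971 d
q = ΔH / Σ(L/K) = 1.90 / 2971 = 6.395e-4 m/d (same in every zone)
Zone A: v = q/n = 6.395e-4/0.26 = 0.002460 m/d → t_A = 436/0.002460 = 177300 d
Zone B: v = q/n = 6.395e-4/0.16 = 0.003997 m/d → t_B = 232/0.003997 = 58050 d
Zone C: v = q/n = 6.395e-4/0.10 = 0.006395 m/d → t_C = 281/0.006395 = 43940 d
Total t = 177300 + 58050 + 43940 = 279300 d
   = 279300 / 365 = 765 yr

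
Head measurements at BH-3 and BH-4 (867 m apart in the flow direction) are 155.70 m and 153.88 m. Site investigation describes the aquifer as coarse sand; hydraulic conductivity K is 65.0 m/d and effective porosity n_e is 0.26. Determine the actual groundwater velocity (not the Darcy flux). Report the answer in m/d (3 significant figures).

0.525 m/d

Hydraulic gradient i = (155.70 − 153.88) / 867 = 1.82 / 867 = 0.002099
q = Ki = 65.0 × 0.002099 = 0.1364 m/d
Seepage velocity v = q / n = 0.1364 / 0.26 = 0.5248 m/d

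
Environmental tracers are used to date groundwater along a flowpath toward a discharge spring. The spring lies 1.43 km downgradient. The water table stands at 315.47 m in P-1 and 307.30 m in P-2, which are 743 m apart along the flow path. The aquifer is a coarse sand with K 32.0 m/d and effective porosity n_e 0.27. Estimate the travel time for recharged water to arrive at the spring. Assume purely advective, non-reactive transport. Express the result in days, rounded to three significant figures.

Hydraulic gradient i = (315.47 − 307.30) / 743 = 8.17 / 743 = 0.01100
Darcy flux q = K·i = 32.0 × 0.01100 = 0.3519 m/d
v = Ki/n = 32.0·0.01100/0.27 = 1.303 m/d
L = 1.43 km = 1430 m
t = L / v = 1430 / 1.303 = 1097 d

1100 days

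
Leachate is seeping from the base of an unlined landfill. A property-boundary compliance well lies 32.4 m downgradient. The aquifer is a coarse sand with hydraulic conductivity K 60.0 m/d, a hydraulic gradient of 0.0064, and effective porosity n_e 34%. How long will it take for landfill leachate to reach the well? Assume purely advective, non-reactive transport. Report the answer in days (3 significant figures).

28.7 days

q = Ki = 60.0 × 0.0064 = 0.3840 m/d
v = Ki/n = 60.0·0.0064/0.34 = 1.129 m/d
t = L / v = 32.4 / 1.129 = 28.69 d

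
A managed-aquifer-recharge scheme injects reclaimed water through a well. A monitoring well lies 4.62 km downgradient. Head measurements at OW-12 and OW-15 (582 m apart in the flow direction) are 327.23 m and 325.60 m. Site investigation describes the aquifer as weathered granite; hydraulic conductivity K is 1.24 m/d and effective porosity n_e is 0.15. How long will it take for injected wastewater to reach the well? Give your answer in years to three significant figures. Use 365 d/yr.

Hydraulic gradient i = (327.23 − 325.60) / 582 = 1.63 / 582 = 0.002801
q = Ki = 1.24 × 0.002801 = 0.003473 m/d
Seepage velocity v = q / n = 0.003473 / 0.15 = 0.02315 m/d
L = 4.62 km = 4620 m
t = L / v = 4620 / 0.02315 = 199500 d
   = 199500 / 365 = 547 yr

547 years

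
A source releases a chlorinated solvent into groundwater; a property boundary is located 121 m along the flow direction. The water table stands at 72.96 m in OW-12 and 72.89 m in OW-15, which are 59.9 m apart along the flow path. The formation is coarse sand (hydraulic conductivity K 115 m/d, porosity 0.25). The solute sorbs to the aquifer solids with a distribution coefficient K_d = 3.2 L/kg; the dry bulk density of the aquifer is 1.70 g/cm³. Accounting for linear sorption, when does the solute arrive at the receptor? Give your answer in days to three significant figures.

Hydraulic gradient i = (72.96 − 72.89) / 59.9 = 0.07 / 59.9 = 0.001169
Specific discharge q = 115 × 0.001169 = 0.1344 m/d
v = Ki/n = 115·0.001169/0.25 = 0.5376 m/d
Retardation R = 1 + ρ_b·K_d/n = 1 + 1.70×3.2/0.25 = 22.76
Contaminant velocity v_c = v/R = 0.5376/22.76 = 0.02362 m/d
t = L/v_c = 121/0.02362 = 5123 d

5120 days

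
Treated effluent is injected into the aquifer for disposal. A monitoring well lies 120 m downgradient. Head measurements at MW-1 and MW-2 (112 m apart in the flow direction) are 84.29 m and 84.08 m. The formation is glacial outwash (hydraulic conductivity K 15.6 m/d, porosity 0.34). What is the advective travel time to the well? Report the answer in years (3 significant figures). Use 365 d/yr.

Hydraulic gradient i = (84.29 − 84.08) / 112 = 0.21 / 112 = 0.001875
q = Ki = 15.6 × 0.001875 = 0.02925 m/d
v_s = q/n_e = 0.02925/0.34 = 0.08603 m/d
t = L / v = 120 / 0.08603 = 1395 d
   = 1395 / 365 = 3.82 yr

3.82 years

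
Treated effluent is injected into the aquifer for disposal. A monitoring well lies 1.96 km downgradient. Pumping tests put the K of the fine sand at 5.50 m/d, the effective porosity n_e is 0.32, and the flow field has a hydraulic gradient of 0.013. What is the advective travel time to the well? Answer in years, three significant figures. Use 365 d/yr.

q = Ki = 5.50 × 0.013 = 0.07150 m/d
Average linear velocity = 0.07150 / 0.32 = 0.2234 m/d
L = 1.96 km = 1960 m
t = L / v = 1960 / 0.2234 = 8772 d
   = 8772 / 365 = 24.0 yr

24.0 years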